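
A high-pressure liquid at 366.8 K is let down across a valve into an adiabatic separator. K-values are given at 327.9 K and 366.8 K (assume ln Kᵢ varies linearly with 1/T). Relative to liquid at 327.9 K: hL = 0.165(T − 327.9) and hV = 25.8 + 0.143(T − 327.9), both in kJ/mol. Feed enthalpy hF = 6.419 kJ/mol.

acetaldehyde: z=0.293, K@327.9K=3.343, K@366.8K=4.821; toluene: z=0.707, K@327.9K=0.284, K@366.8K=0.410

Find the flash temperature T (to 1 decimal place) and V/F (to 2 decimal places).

Adiabatic flash: solve Rachford–Rice at each trial T, then check hF = ψ·hV(T) + (1−ψ)·hL(T).
  T = 327.9 K: K = (3.343, 0.284), RR gives ψ = 0.107, H_out = 2.773 kJ/mol
  T = 366.8 K: K = (4.821, 0.410), RR gives ψ = 0.312, H_out = 14.191 kJ/mol
  T = 347.4 K: K = (4.058, 0.345), RR gives ψ = 0.216, H_out = 8.699 kJ/mol
  T = 337.6 K: K = (3.692, 0.314), RR gives ψ = 0.164, H_out = 5.803 kJ/mol
  T = 342.5 K: K = (3.873, 0.329), RR gives ψ = 0.191, H_out = 7.267 kJ/mol
  T = 340.1 K: K = (3.784, 0.322), RR gives ψ = 0.178, H_out = 6.555 kJ/mol
  T = 338.9 K: K = (3.739, 0.318), RR gives ψ = 0.171, H_out = 6.195 kJ/mol
Linear interpolation between T = 338.9 (H_out = 6.195) and T = 340.1 (H_out = 6.555) on hF = 6.419 gives T ≈ 339.6 K, at which ψ = 0.18.

T = 339.6 K, V/F = 0.18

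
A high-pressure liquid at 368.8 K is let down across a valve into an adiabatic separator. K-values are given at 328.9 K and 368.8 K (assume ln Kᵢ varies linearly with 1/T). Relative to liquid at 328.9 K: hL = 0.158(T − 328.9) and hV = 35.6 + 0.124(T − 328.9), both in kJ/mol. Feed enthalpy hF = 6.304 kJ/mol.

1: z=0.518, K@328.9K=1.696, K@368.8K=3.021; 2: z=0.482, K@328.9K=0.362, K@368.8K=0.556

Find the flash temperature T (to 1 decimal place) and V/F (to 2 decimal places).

T = 330.5 K, V/F = 0.17

Adiabatic flash: solve Rachford–Rice at each trial T, then check hF = ψ·hV(T) + (1−ψ)·hL(T).
  T = 328.9 K: K = (1.696, 0.362), RR gives ψ = 0.119, H_out = 4.250 kJ/mol
  T = 368.8 K: K = (3.021, 0.556), RR gives ψ = 0.928, H_out = 38.088 kJ/mol
  T = 348.9 K: K = (2.303, 0.454), RR gives ψ = 0.579, H_out = 23.396 kJ/mol
  T = 338.9 K: K = (1.985, 0.407), RR gives ψ = 0.384, H_out = 15.127 kJ/mol
  T = 333.9 K: K = (1.837, 0.384), RR gives ψ = 0.265, H_out = 10.190 kJ/mol
  T = 331.4 K: K = (1.766, 0.373), RR gives ψ = 0.197, H_out = 7.378 kJ/mol
  T = 330.1 K: K = (1.729, 0.367), RR gives ψ = 0.158, H_out = 5.797 kJ/mol
Linear interpolation between T = 330.1 (H_out = 5.797) and T = 331.4 (H_out = 7.378) on hF = 6.304 gives T ≈ 330.5 K, at which ψ = 0.17.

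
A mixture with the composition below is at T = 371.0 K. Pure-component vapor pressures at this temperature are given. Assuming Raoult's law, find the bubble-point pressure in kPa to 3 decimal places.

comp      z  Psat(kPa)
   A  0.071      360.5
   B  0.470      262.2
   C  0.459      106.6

At the bubble point ψ → 0, so ΣzᵢKᵢ = 1 with Kᵢ = Pᵢˢᵃᵗ/P ⇒ P = ΣzᵢPᵢˢᵃᵗ.
P = 0.071·360.5 + 0.470·262.2 + 0.459·106.6 = 197.759 kPa

Pbub = 197.759 kPa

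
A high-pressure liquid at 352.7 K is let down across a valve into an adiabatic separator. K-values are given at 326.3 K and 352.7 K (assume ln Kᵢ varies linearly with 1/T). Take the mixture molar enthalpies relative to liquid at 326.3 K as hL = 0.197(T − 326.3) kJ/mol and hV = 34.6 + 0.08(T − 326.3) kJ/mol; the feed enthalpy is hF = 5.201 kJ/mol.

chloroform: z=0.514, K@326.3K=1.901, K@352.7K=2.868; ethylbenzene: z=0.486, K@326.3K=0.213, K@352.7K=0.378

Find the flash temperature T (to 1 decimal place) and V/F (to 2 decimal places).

Adiabatic flash: solve Rachford–Rice at each trial T, then check hF = ψ·hV(T) + (1−ψ)·hL(T).
  T = 326.3 K: K = (1.901, 0.213), RR gives ψ = 0.114, H_out = 3.934 kJ/mol
  T = 352.7 K: K = (2.868, 0.378), RR gives ψ = 0.566, H_out = 23.042 kJ/mol
  T = 339.5 K: K = (2.354, 0.287), RR gives ψ = 0.362, H_out = 14.560 kJ/mol
  T = 332.9 K: K = (2.120, 0.248), RR gives ψ = 0.249, H_out = 9.738 kJ/mol
  T = 329.6 K: K = (2.008, 0.230), RR gives ψ = 0.186, H_out = 7.001 kJ/mol
  T = 328.0 K: K = (1.956, 0.222), RR gives ψ = 0.152, H_out = 5.562 kJ/mol
Linear interpolation between T = 326.3 (H_out = 3.934) and T = 328.0 (H_out = 5.562) on hF = 5.201 gives T ≈ 327.6 K, at which ψ = 0.14.

T = 327.6 K, V/F = 0.14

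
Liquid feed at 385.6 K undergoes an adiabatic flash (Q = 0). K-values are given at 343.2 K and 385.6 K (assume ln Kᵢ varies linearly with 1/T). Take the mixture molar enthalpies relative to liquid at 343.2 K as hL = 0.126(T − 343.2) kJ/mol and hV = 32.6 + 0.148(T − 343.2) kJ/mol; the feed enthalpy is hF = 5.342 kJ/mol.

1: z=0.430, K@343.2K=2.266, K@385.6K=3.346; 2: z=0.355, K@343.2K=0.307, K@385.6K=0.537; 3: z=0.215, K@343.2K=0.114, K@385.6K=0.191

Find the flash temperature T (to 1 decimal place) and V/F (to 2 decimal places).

Adiabatic flash: solve Rachford–Rice at each trial T, then check hF = ψ·hV(T) + (1−ψ)·hL(T).
  T = 343.2 K: K = (2.266, 0.307, 0.114), RR gives ψ = 0.110, H_out = 3.602 kJ/mol
  T = 385.6 K: K = (3.346, 0.537, 0.191), RR gives ψ = 0.459, H_out = 20.745 kJ/mol
  T = 364.4 K: K = (2.785, 0.413, 0.150), RR gives ψ = 0.301, H_out = 12.635 kJ/mol
  T = 353.8 K: K = (2.520, 0.358, 0.131), RR gives ψ = 0.213, H_out = 8.338 kJ/mol
  T = 348.5 K: K = (2.392, 0.332, 0.122), RR gives ψ = 0.164, H_out = 6.044 kJ/mol
  T = 345.9 K: K = (2.330, 0.319, 0.118), RR gives ψ = 0.139, H_out = 4.867 kJ/mol
  T = 347.2 K: K = (2.360, 0.326, 0.120), RR gives ψ = 0.152, H_out = 5.460 kJ/mol
Linear interpolation between T = 345.9 (H_out = 4.867) and T = 347.2 (H_out = 5.460) on hF = 5.342 gives T ≈ 346.9 K, at which ψ = 0.15.

T = 346.9 K, V/F = 0.15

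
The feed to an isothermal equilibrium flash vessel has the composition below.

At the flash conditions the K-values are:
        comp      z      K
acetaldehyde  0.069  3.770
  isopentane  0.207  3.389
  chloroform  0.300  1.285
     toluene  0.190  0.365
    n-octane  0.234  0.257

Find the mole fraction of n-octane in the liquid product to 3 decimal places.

Newton iteration, β⁰ = 0.5:
  β = 0.500: g = -0.0731, g' = -0.849 → β = 0.414
  β = 0.414: g = -0.0005, g' = -0.843 → β = 0.413
Converged at β = 0.413.
Compositions from xᵢ = zᵢ/(1+β(Kᵢ−1)), yᵢ = Kᵢxᵢ:
  acetaldehyde: x = 0.032, y = 0.121
  isopentane: x = 0.104, y = 0.353
  chloroform: x = 0.268, y = 0.345
  toluene: x = 0.258, y = 0.094
  n-octane: x = 0.338, y = 0.087

x_n-octane = 0.338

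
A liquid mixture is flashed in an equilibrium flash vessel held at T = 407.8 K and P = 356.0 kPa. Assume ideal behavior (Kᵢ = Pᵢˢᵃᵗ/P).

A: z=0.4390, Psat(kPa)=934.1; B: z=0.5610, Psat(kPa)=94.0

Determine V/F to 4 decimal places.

V/F = 0.2510

Raoult's law: Kᵢ = Pᵢˢᵃᵗ/P = Pᵢˢᵃᵗ/356.0.
  K_A = 934.1/356.0 = 2.623876, K_B = 94.0/356.0 = 0.264045
Material balance + equilibrium reduce to Σ zᵢ(Kᵢ−1)/(1+V/F(Kᵢ−1)) = 0.
Feasibility: ΣzᵢKᵢ = 1.3000, Σzᵢ/Kᵢ = 2.2919 — both > 1, two phases present.
Binary case is linear: z₁(K₁−1)(1+V/F(K₂−1)) + z₂(K₂−1)(1+V/F(K₁−1)) = 0
⇒ V/F = [z₁(K₁−1)+z₂(K₂−1)] / [−(K₁−1)(K₂−1)] = 0.30001/1.19510 = 0.2510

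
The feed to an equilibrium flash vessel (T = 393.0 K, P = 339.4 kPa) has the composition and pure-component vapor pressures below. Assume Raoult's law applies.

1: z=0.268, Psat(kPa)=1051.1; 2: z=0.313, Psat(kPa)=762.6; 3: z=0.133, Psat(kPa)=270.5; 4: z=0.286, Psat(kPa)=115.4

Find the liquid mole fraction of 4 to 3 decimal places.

Raoult's law: Kᵢ = Pᵢˢᵃᵗ/P = Pᵢˢᵃᵗ/339.4.
  K_1 = 1051.1/339.4 = 3.09694, K_2 = 762.6/339.4 = 2.24691, K_3 = 270.5/339.4 = 0.79699, K_4 = 115.4/339.4 = 0.34001
Iterate (Newton) starting at ψ = 0.4:
  ψ = 0.400: g = 0.2802, g' = -0.802 → ψ = 0.750
  ψ = 0.750: g = 0.0149, g' = -0.804 → ψ = 0.768
Converged at ψ = 0.768.
Compositions from xᵢ = zᵢ/(1+ψ(Kᵢ−1)), yᵢ = Kᵢxᵢ:
  1: x = 0.103, y = 0.318
  2: x = 0.160, y = 0.359
  3: x = 0.158, y = 0.126
  4: x = 0.580, y = 0.197

x_4 = 0.580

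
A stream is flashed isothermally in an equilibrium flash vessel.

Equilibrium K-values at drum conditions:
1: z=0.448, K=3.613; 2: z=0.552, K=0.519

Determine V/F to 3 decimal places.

Newton–Raphson from V/F = 0.5:
  V/F = 0.500: g = 0.1579, g' = -0.796 → V/F = 0.698
  V/F = 0.698: g = 0.0146, g' = -0.673 → V/F = 0.720
Converged at V/F = 0.720.

V/F = 0.720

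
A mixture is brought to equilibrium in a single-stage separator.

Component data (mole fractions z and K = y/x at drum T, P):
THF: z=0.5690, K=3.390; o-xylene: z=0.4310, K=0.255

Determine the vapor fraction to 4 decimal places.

Binary case is linear: z₁(K₁−1)(1+ψ(K₂−1)) + z₂(K₂−1)(1+ψ(K₁−1)) = 0
⇒ ψ = [z₁(K₁−1)+z₂(K₂−1)] / [−(K₁−1)(K₂−1)] = 1.03882/1.78055 = 0.5834

ψ = 0.5834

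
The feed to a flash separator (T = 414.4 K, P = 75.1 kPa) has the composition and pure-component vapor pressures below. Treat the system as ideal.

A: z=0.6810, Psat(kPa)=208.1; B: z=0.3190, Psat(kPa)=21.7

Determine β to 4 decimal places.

Raoult's law: Kᵢ = Pᵢˢᵃᵗ/P = Pᵢˢᵃᵗ/75.1.
  K_A = 208.1/75.1 = 2.770972, K_B = 21.7/75.1 = 0.288948
Rachford–Rice: g(β) = Σ zᵢ(Kᵢ−1)/(1+β(Kᵢ−1)) = 0.
Check two-phase: ΣzᵢKᵢ = 1.9792 > 1 and Σzᵢ/Kᵢ = 1.3498 > 1, so g(0) = 0.9792 > 0 and g(1) = -0.3498 < 0.
Binary case is linear: z₁(K₁−1)(1+β(K₂−1)) + z₂(K₂−1)(1+β(K₁−1)) = 0
⇒ β = [z₁(K₁−1)+z₂(K₂−1)] / [−(K₁−1)(K₂−1)] = 0.97921/1.25925 = 0.7776

β = 0.7776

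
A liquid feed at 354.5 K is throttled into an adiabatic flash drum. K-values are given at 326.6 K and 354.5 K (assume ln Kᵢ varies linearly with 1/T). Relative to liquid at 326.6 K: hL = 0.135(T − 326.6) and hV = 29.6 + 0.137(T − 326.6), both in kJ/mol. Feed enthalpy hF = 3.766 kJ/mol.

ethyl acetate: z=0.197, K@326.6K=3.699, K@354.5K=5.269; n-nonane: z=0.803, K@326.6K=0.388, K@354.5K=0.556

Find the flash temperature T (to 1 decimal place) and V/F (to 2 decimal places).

Adiabatic flash: solve Rachford–Rice at each trial T, then check hF = ψ·hV(T) + (1−ψ)·hL(T).
  T = 326.6 K: K = (3.699, 0.388), RR gives ψ = 0.024, H_out = 0.722 kJ/mol
  T = 354.5 K: K = (5.269, 0.556), RR gives ψ = 0.256, H_out = 11.346 kJ/mol
  T = 340.6 K: K = (4.450, 0.468), RR gives ψ = 0.138, H_out = 5.969 kJ/mol
  T = 333.6 K: K = (4.065, 0.427), RR gives ψ = 0.082, H_out = 3.369 kJ/mol
  T = 337.1 K: K = (4.255, 0.447), RR gives ψ = 0.110, H_out = 4.669 kJ/mol
  T = 335.4 K: K = (4.162, 0.437), RR gives ψ = 0.096, H_out = 4.038 kJ/mol
Linear interpolation between T = 333.6 (H_out = 3.369) and T = 335.4 (H_out = 4.038) on hF = 3.766 gives T ≈ 334.7 K, at which ψ = 0.09.

T = 334.7 K, V/F = 0.09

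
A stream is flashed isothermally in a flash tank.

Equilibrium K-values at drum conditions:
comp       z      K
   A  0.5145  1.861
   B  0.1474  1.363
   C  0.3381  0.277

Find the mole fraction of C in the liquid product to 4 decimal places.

x_C = 0.5038

Newton iteration, V/F⁰ = 0.5:
  V/F = 0.5000: g = -0.02789, g' = -0.6338 → V/F = 0.4560
  V/F = 0.4560: g = -0.00067, g' = -0.6043 → V/F = 0.4549
Converged at V/F = 0.4549.
Compositions from xᵢ = zᵢ/(1+V/F(Kᵢ−1)), yᵢ = Kᵢxᵢ:
  A: x = 0.3697, y = 0.6880
  B: x = 0.1265, y = 0.1724
  C: x = 0.5038, y = 0.1395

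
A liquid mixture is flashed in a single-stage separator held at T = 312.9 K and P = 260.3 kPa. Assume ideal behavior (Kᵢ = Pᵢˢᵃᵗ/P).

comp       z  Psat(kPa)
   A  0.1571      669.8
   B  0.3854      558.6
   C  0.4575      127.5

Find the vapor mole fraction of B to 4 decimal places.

Raoult's law: Kᵢ = Pᵢˢᵃᵗ/P = Pᵢˢᵃᵗ/260.3.
  K_A = 669.8/260.3 = 2.573185, K_B = 558.6/260.3 = 2.145985, K_C = 127.5/260.3 = 0.489819
Material balance + equilibrium reduce to Σ zᵢ(Kᵢ−1)/(1+ψ(Kᵢ−1)) = 0.
Feasibility: ΣzᵢKᵢ = 1.4554, Σzᵢ/Kᵢ = 1.1747 — both > 1, two phases present.
Newton–Raphson from ψ = 0.5:
  ψ = 0.5000: g = 0.10578, g' = -0.5410 → ψ = 0.6955
  ψ = 0.6955: g = 0.00200, g' = -0.5315 → ψ = 0.6993
Converged at ψ = 0.6993.
Compositions from xᵢ = zᵢ/(1+ψ(Kᵢ−1)), yᵢ = Kᵢxᵢ:
  A: x = 0.0748, y = 0.1925
  B: x = 0.2139, y = 0.4591
  C: x = 0.7112, y = 0.3484

y_B = 0.4591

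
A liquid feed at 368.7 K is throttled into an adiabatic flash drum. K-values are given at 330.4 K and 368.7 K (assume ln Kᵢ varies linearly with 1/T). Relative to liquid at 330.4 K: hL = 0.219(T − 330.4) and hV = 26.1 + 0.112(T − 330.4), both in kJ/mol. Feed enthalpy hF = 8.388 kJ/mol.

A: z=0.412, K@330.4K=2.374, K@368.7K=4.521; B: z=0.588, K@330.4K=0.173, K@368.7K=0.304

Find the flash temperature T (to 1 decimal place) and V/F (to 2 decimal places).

Adiabatic flash: solve Rachford–Rice at each trial T, then check hF = ψ·hV(T) + (1−ψ)·hL(T).
  T = 330.4 K: K = (2.374, 0.173), RR gives ψ = 0.070, H_out = 1.833 kJ/mol
  T = 368.7 K: K = (4.521, 0.304), RR gives ψ = 0.425, H_out = 17.738 kJ/mol
  T = 349.5 K: K = (3.332, 0.233), RR gives ψ = 0.285, H_out = 11.034 kJ/mol
  T = 339.9 K: K = (2.823, 0.201), RR gives ψ = 0.193, H_out = 6.931 kJ/mol
  T = 344.7 K: K = (3.070, 0.217), RR gives ψ = 0.242, H_out = 9.077 kJ/mol
  T = 342.3 K: K = (2.945, 0.209), RR gives ψ = 0.219, H_out = 8.031 kJ/mol
Linear interpolation between T = 342.3 (H_out = 8.031) and T = 344.7 (H_out = 9.077) on hF = 8.388 gives T ≈ 343.1 K, at which ψ = 0.23.

T = 343.1 K, V/F = 0.23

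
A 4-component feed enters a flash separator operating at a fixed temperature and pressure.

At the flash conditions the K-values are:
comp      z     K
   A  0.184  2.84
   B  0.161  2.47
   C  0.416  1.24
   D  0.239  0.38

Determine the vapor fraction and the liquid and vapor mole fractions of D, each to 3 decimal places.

Material balance + equilibrium reduce to Σ zᵢ(Kᵢ−1)/(1+ψ(Kᵢ−1)) = 0.
g(0) = ΣzᵢKᵢ − 1 = 0.527 and g(1) = 1 − Σzᵢ/Kᵢ = -0.094, so a root lies in (0, 1).
Newton–Raphson from ψ = 0.41:
  ψ = 0.410: g = 0.2329, g' = -0.523 → ψ = 0.855
  ψ = 0.855: g = 0.0037, g' = -0.595 → ψ = 0.862
Converged at ψ = 0.862.
Compositions from xᵢ = zᵢ/(1+ψ(Kᵢ−1)), yᵢ = Kᵢxᵢ:
  A: x = 0.071, y = 0.202
  B: x = 0.071, y = 0.175
  C: x = 0.345, y = 0.427
  D: x = 0.513, y = 0.195

ψ = 0.862, x_D = 0.513, y_D = 0.195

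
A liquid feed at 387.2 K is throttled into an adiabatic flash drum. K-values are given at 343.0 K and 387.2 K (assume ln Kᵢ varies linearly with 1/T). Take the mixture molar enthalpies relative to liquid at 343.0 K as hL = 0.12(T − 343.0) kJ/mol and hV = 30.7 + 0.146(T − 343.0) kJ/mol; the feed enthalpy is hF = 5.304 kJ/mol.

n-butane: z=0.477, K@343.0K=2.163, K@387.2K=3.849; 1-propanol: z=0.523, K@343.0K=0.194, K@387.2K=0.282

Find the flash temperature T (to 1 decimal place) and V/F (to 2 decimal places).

T = 344.8 K, V/F = 0.17

Adiabatic flash: solve Rachford–Rice at each trial T, then check hF = ψ·hV(T) + (1−ψ)·hL(T).
  T = 343.0 K: K = (2.163, 0.194), RR gives ψ = 0.142, H_out = 4.363 kJ/mol
  T = 387.2 K: K = (3.849, 0.282), RR gives ψ = 0.481, H_out = 20.616 kJ/mol
  T = 365.1 K: K = (2.936, 0.237), RR gives ψ = 0.355, H_out = 13.744 kJ/mol
  T = 354.1 K: K = (2.534, 0.215), RR gives ψ = 0.267, H_out = 9.596 kJ/mol
  T = 348.6 K: K = (2.346, 0.204), RR gives ψ = 0.211, H_out = 7.180 kJ/mol
  T = 345.8 K: K = (2.253, 0.199), RR gives ψ = 0.178, H_out = 5.824 kJ/mol
  T = 344.4 K: K = (2.208, 0.197), RR gives ψ = 0.161, H_out = 5.108 kJ/mol
Linear interpolation between T = 344.4 (H_out = 5.108) and T = 345.8 (H_out = 5.824) on hF = 5.304 gives T ≈ 344.8 K, at which ψ = 0.17.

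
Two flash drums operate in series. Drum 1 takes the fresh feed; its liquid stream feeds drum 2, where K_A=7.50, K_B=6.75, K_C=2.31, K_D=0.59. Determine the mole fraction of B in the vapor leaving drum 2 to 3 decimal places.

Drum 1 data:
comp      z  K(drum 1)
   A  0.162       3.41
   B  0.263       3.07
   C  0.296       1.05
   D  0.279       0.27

Drum 1:
Let ψ₁ = V/F and solve Σ zᵢ(Kᵢ−1)/(1+ψ₁(Kᵢ−1)) = 0.
g(0) = ΣzᵢKᵢ − 1 = 0.746 and g(1) = 1 − Σzᵢ/Kᵢ = -0.448, so a root lies in (0, 1).
Newton–Raphson from ψ₁ = 0.66:
  ψ₁ = 0.660: g = 0.0021, g' = -0.896 → ψ₁ = 0.662
Converged at ψ₁ = 0.662.
Drum-1 compositions:
  A: x = 0.062, y = 0.213
  B: x = 0.111, y = 0.341
  C: x = 0.287, y = 0.301
  D: x = 0.540, y = 0.146
Drum-2 feed = drum-1 liquid: z₂ = (0.0624, 0.1109, 0.2865, 0.5402).
Drum 2:
Material balance + equilibrium reduce to Σ zᵢ(Kᵢ−1)/(1+ψ₂(Kᵢ−1)) = 0.
Check two-phase: ΣzᵢKᵢ = 2.197 > 1 and Σzᵢ/Kᵢ = 1.064 > 1, so g(0) = 1.197 > 0 and g(1) = -0.064 < 0.
Newton iteration, ψ₂⁰ = 0.45:
  ψ₂ = 0.450: g = 0.2457, g' = -0.787 → ψ₂ = 0.762
  ψ₂ = 0.762: g = 0.0523, g' = -0.516 → ψ₂ = 0.863
  ψ₂ = 0.863: g = 0.0015, g' = -0.489 → ψ₂ = 0.867
Converged at ψ₂ = 0.867.
  A: x = 0.009, y = 0.071
  B: x = 0.019, y = 0.125
  C: x = 0.134, y = 0.310
  D: x = 0.838, y = 0.494

y_B (drum 2) = 0.125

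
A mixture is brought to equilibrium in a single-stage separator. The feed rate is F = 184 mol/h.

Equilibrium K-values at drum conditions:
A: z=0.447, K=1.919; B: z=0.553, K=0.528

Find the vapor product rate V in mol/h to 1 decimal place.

Rachford–Rice: g(ψ) = Σ zᵢ(Kᵢ−1)/(1+ψ(Kᵢ−1)) = 0.
g(0) = ΣzᵢKᵢ − 1 = 0.150 and g(1) = 1 − Σzᵢ/Kᵢ = -0.280, so a root lies in (0, 1).
Binary case is linear: z₁(K₁−1)(1+ψ(K₂−1)) + z₂(K₂−1)(1+ψ(K₁−1)) = 0
⇒ ψ = [z₁(K₁−1)+z₂(K₂−1)] / [−(K₁−1)(K₂−1)] = 0.1498/0.4338 = 0.345
Then V = ψ·F = 0.3453·184 = 63.5 mol/h and L = F − V = 120.5 mol/h.

V = 63.5 mol/h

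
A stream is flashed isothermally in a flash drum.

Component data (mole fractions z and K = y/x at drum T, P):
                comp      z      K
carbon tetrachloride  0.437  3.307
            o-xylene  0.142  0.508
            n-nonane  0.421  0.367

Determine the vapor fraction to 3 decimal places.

ψ = 0.484

Newton–Raphson from ψ = 0.56:
  ψ = 0.560: g = -0.0694, g' = -0.913 → ψ = 0.484
Converged at ψ = 0.484.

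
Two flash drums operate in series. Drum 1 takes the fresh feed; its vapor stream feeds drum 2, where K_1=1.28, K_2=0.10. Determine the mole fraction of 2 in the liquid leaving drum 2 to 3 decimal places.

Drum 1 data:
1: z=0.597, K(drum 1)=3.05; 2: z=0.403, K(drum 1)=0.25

x_2 (drum 2) = 0.237

Drum 1:
Let ψ₁ = V/F and solve Σ zᵢ(Kᵢ−1)/(1+ψ₁(Kᵢ−1)) = 0.
Check two-phase: ΣzᵢKᵢ = 1.922 > 1 and Σzᵢ/Kᵢ = 1.808 > 1, so g(0) = 0.922 > 0 and g(1) = -0.808 < 0.
Binary case is linear: z₁(K₁−1)(1+ψ₁(K₂−1)) + z₂(K₂−1)(1+ψ₁(K₁−1)) = 0
⇒ ψ₁ = [z₁(K₁−1)+z₂(K₂−1)] / [−(K₁−1)(K₂−1)] = 0.9216/1.5375 = 0.599
Drum-1 compositions:
  1: x = 0.268, y = 0.817
  2: x = 0.732, y = 0.183
Drum-2 feed = drum-1 vapor: z₂ = (0.8170, 0.1830).
Drum 2:
Material balance + equilibrium reduce to Σ zᵢ(Kᵢ−1)/(1+ψ₂(Kᵢ−1)) = 0.
Check two-phase: ΣzᵢKᵢ = 1.064 > 1 and Σzᵢ/Kᵢ = 2.469 > 1, so g(0) = 0.064 > 0 and g(1) = -1.469 < 0.
Binary case is linear: z₁(K₁−1)(1+ψ₂(K₂−1)) + z₂(K₂−1)(1+ψ₂(K₁−1)) = 0
⇒ ψ₂ = [z₁(K₁−1)+z₂(K₂−1)] / [−(K₁−1)(K₂−1)] = 0.0640/0.2520 = 0.254
  1: x = 0.763, y = 0.976
  2: x = 0.237, y = 0.024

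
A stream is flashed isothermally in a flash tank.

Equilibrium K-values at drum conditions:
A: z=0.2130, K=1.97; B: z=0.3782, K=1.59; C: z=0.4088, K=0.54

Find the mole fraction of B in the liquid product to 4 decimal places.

Material balance + equilibrium reduce to Σ zᵢ(Kᵢ−1)/(1+V/F(Kᵢ−1)) = 0.
Feasibility: ΣzᵢKᵢ = 1.2417, Σzᵢ/Kᵢ = 1.1030 — both > 1, two phases present.
Iterate (Newton) starting at V/F = 0.5:
  V/F = 0.5000: g = 0.06722, g' = -0.3153 → V/F = 0.7132
  V/F = 0.7132: g = -0.00069, g' = -0.3268 → V/F = 0.7111
Converged at V/F = 0.7111.
Compositions from xᵢ = zᵢ/(1+V/F(Kᵢ−1)), yᵢ = Kᵢxᵢ:
  A: x = 0.1261, y = 0.2483
  B: x = 0.2664, y = 0.4236
  C: x = 0.6075, y = 0.3281

x_B = 0.2664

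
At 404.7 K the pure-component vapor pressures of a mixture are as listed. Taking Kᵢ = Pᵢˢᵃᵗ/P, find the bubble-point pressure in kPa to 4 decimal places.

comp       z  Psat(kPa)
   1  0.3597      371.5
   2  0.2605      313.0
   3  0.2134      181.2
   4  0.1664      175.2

Pbub = 282.9864 kPa

At the bubble point ψ → 0, so ΣzᵢKᵢ = 1 with Kᵢ = Pᵢˢᵃᵗ/P ⇒ P = ΣzᵢPᵢˢᵃᵗ.
P = 0.3597·371.5 + 0.2605·313.0 + 0.2134·181.2 + 0.1664·175.2 = 282.9864 kPa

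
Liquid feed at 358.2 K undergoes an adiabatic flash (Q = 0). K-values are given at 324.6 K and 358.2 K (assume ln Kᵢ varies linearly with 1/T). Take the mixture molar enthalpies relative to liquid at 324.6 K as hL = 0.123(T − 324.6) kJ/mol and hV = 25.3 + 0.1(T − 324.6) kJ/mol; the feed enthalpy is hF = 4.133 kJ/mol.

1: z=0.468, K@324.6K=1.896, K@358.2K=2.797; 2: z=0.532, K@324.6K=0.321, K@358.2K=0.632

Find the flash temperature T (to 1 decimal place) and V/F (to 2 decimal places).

Adiabatic flash: solve Rachford–Rice at each trial T, then check hF = ψ·hV(T) + (1−ψ)·hL(T).
  T = 324.6 K: K = (1.896, 0.321), RR gives ψ = 0.095, H_out = 2.416 kJ/mol
  T = 358.2 K: K = (2.797, 0.632), RR gives ψ = 0.976, H_out = 28.064 kJ/mol
  T = 341.4 K: K = (2.325, 0.458), RR gives ψ = 0.462, H_out = 13.575 kJ/mol
  T = 333.0 K: K = (2.105, 0.385), RR gives ψ = 0.280, H_out = 8.055 kJ/mol
  T = 328.8 K: K = (1.999, 0.352), RR gives ψ = 0.190, H_out = 5.299 kJ/mol
  T = 326.7 K: K = (1.947, 0.336), RR gives ψ = 0.143, H_out = 3.880 kJ/mol
Linear interpolation between T = 326.7 (H_out = 3.880) and T = 328.8 (H_out = 5.299) on hF = 4.133 gives T ≈ 327.1 K, at which ψ = 0.15.

T = 327.1 K, V/F = 0.15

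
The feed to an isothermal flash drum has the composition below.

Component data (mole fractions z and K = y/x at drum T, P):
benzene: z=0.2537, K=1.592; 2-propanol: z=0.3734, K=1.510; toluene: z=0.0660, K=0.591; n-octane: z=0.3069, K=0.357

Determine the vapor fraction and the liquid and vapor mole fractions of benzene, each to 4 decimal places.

ψ = 0.3496, x_benzene = 0.2102, y_benzene = 0.3346

Material balance + equilibrium reduce to Σ zᵢ(Kᵢ−1)/(1+ψ(Kᵢ−1)) = 0.
g(0) = ΣzᵢKᵢ − 1 = 0.1163 and g(1) = 1 − Σzᵢ/Kᵢ = -0.3780, so a root lies in (0, 1).
Newton–Raphson from ψ = 0.5:
  ψ = 0.5000: g = -0.05715, g' = -0.4077 → ψ = 0.3598
  ψ = 0.3598: g = -0.00367, g' = -0.3597 → ψ = 0.3496
Converged at ψ = 0.3496.
Compositions from xᵢ = zᵢ/(1+ψ(Kᵢ−1)), yᵢ = Kᵢxᵢ:
  benzene: x = 0.2102, y = 0.3346
  2-propanol: x = 0.3169, y = 0.4785
  toluene: x = 0.0770, y = 0.0455
  n-octane: x = 0.3959, y = 0.1413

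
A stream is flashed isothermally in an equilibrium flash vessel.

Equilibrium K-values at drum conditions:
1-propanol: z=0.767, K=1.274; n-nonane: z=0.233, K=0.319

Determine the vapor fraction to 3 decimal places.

ψ = 0.276

Newton iteration, ψ⁰ = 0.35:
  ψ = 0.350: g = -0.0166, g' = -0.234 → ψ = 0.279
  ψ = 0.279: g = -0.0007, g' = -0.214 → ψ = 0.276
Converged at ψ = 0.276.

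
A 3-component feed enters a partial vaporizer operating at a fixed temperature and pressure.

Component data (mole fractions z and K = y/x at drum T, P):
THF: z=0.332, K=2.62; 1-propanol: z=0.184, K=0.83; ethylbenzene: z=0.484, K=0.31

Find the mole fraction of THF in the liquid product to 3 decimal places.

x_THF = 0.256

Rachford–Rice: g(ψ) = Σ zᵢ(Kᵢ−1)/(1+ψ(Kᵢ−1)) = 0.
g(0) = ΣzᵢKᵢ − 1 = 0.173 and g(1) = 1 − Σzᵢ/Kᵢ = -0.910, so a root lies in (0, 1).
Newton iteration, ψ⁰ = 0.5:
  ψ = 0.500: g = -0.2469, g' = -0.809 → ψ = 0.195
  ψ = 0.195: g = -0.0095, g' = -0.817 → ψ = 0.183
Converged at ψ = 0.183.
Compositions from xᵢ = zᵢ/(1+ψ(Kᵢ−1)), yᵢ = Kᵢxᵢ:
  THF: x = 0.256, y = 0.671
  1-propanol: x = 0.190, y = 0.158
  ethylbenzene: x = 0.554, y = 0.172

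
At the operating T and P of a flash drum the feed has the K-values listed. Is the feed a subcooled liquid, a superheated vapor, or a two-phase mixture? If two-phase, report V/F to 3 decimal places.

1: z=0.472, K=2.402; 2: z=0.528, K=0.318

two-phase, V/F = 0.315

ΣzᵢKᵢ = 1.302; Σzᵢ/Kᵢ = 1.857.
Both exceed 1, so a two-phase solution exists.
Binary case is linear: z₁(K₁−1)(1+ψ(K₂−1)) + z₂(K₂−1)(1+ψ(K₁−1)) = 0
⇒ ψ = [z₁(K₁−1)+z₂(K₂−1)] / [−(K₁−1)(K₂−1)] = 0.3016/0.9562 = 0.315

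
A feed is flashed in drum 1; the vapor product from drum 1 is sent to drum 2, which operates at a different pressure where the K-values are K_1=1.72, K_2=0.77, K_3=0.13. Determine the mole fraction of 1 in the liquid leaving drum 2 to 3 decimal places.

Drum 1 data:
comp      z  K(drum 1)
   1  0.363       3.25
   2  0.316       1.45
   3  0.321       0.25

Drum 1:
Material balance + equilibrium reduce to Σ zᵢ(Kᵢ−1)/(1+ψ₁(Kᵢ−1)) = 0.
Feasibility: ΣzᵢKᵢ = 1.718, Σzᵢ/Kᵢ = 1.614 — both > 1, two phases present.
Iterate (Newton) starting at ψ₁ = 0.49:
  ψ₁ = 0.490: g = 0.1243, g' = -0.910 → ψ₁ = 0.627
  ψ₁ = 0.627: g = -0.0044, g' = -0.998 → ψ₁ = 0.622
Converged at ψ₁ = 0.622.
Drum-1 compositions:
  1: x = 0.151, y = 0.492
  2: x = 0.247, y = 0.358
  3: x = 0.602, y = 0.150
Drum-2 feed = drum-1 vapor: z₂ = (0.4916, 0.3580, 0.1505).
Drum 2:
Rachford–Rice: g(ψ₂) = Σ zᵢ(Kᵢ−1)/(1+ψ₂(Kᵢ−1)) = 0.
Check two-phase: ΣzᵢKᵢ = 1.141 > 1 and Σzᵢ/Kᵢ = 1.908 > 1, so g(0) = 0.141 > 0 and g(1) = -0.908 < 0.
Newton iteration, ψ₂⁰ = 0.5:
  ψ₂ = 0.500: g = -0.0645, g' = -0.519 → ψ₂ = 0.376
  ψ₂ = 0.376: g = -0.0060, g' = -0.432 → ψ₂ = 0.362
Converged at ψ₂ = 0.362.
  1: x = 0.390, y = 0.671
  2: x = 0.390, y = 0.301
  3: x = 0.220, y = 0.029

x_1 (drum 2) = 0.390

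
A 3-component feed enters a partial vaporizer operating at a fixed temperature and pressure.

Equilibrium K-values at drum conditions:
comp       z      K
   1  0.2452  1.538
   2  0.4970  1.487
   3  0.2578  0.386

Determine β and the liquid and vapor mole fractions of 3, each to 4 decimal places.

Rachford–Rice: g(β) = Σ zᵢ(Kᵢ−1)/(1+β(Kᵢ−1)) = 0.
Feasibility: ΣzᵢKᵢ = 1.2157, Σzᵢ/Kᵢ = 1.1615 — both > 1, two phases present.
Iterate (Newton) starting at β = 0.65:
  β = 0.6500: g = 0.01816, g' = -0.3761 → β = 0.6983
  β = 0.6983: g = -0.00058, g' = -0.4010 → β = 0.6968
Converged at β = 0.6968.
Compositions from xᵢ = zᵢ/(1+β(Kᵢ−1)), yᵢ = Kᵢxᵢ:
  1: x = 0.1783, y = 0.2743
  2: x = 0.3711, y = 0.5518
  3: x = 0.4506, y = 0.1739

β = 0.6968, x_3 = 0.4506, y_3 = 0.1739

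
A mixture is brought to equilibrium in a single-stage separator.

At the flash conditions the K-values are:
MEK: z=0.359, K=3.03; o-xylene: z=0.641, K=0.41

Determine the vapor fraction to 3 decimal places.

Material balance + equilibrium reduce to Σ zᵢ(Kᵢ−1)/(1+ψ(Kᵢ−1)) = 0.
Feasibility: ΣzᵢKᵢ = 1.351, Σzᵢ/Kᵢ = 1.682 — both > 1, two phases present.
Newton iteration, ψ⁰ = 0.5:
  ψ = 0.500: g = -0.1748, g' = -0.813 → ψ = 0.285
  ψ = 0.285: g = 0.0069, g' = -0.916 → ψ = 0.293
Converged at ψ = 0.293.

ψ = 0.293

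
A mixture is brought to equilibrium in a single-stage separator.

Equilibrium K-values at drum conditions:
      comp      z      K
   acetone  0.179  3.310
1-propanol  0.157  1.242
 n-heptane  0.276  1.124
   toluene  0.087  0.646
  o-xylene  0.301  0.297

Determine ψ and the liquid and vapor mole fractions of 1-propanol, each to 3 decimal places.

Let ψ = V/F and solve Σ zᵢ(Kᵢ−1)/(1+ψ(Kᵢ−1)) = 0.
g(0) = ΣzᵢKᵢ − 1 = 0.243 and g(1) = 1 − Σzᵢ/Kᵢ = -0.574, so a root lies in (0, 1).
Newton iteration, ψ⁰ = 0.5:
  ψ = 0.500: g = -0.1057, g' = -0.587 → ψ = 0.320
  ψ = 0.320: g = -0.0017, g' = -0.589 → ψ = 0.317
Converged at ψ = 0.317.
Compositions from xᵢ = zᵢ/(1+ψ(Kᵢ−1)), yᵢ = Kᵢxᵢ:
  acetone: x = 0.103, y = 0.342
  1-propanol: x = 0.146, y = 0.181
  n-heptane: x = 0.266, y = 0.298
  toluene: x = 0.098, y = 0.063
  o-xylene: x = 0.387, y = 0.115

ψ = 0.317, x_1-propanol = 0.146, y_1-propanol = 0.181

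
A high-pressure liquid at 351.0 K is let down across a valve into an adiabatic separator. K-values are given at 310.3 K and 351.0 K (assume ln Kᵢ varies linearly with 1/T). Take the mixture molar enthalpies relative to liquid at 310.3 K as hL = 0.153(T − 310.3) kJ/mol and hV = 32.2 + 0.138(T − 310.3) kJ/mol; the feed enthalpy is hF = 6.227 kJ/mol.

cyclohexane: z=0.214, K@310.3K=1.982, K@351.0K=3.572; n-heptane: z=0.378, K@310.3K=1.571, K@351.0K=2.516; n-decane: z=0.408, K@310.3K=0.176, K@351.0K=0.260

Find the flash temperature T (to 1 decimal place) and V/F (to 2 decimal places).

Adiabatic flash: solve Rachford–Rice at each trial T, then check hF = ψ·hV(T) + (1−ψ)·hL(T).
  T = 310.3 K: K = (1.982, 1.571, 0.176), RR gives ψ = 0.147, H_out = 4.746 kJ/mol
  T = 351.0 K: K = (3.572, 2.516, 0.260), RR gives ψ = 0.577, H_out = 24.464 kJ/mol
  T = 330.6 K: K = (2.707, 2.016, 0.216), RR gives ψ = 0.426, H_out = 16.682 kJ/mol
  T = 320.5 K: K = (2.330, 1.788, 0.196), RR gives ψ = 0.315, H_out = 11.647 kJ/mol
  T = 315.4 K: K = (2.152, 1.678, 0.186), RR gives ψ = 0.241, H_out = 8.515 kJ/mol
  T = 312.9 K: K = (2.067, 1.625, 0.181), RR gives ψ = 0.198, H_out = 6.764 kJ/mol
  T = 311.6 K: K = (2.024, 1.598, 0.178), RR gives ψ = 0.174, H_out = 5.782 kJ/mol
Linear interpolation between T = 311.6 (H_out = 5.782) and T = 312.9 (H_out = 6.764) on hF = 6.227 gives T ≈ 312.2 K, at which ψ = 0.18.

T = 312.2 K, V/F = 0.18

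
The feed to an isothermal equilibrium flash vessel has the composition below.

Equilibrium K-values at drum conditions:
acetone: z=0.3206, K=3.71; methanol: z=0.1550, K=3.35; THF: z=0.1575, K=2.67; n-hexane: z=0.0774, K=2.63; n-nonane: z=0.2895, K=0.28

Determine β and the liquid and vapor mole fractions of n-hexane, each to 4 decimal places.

β = 0.8562, x_n-hexane = 0.0323, y_n-hexane = 0.0850

Material balance + equilibrium reduce to Σ zᵢ(Kᵢ−1)/(1+β(Kᵢ−1)) = 0.
Check two-phase: ΣzᵢKᵢ = 2.4138 > 1 and Σzᵢ/Kᵢ = 1.2550 > 1, so g(0) = 1.4138 > 0 and g(1) = -0.2550 < 0.
Newton iteration, β⁰ = 0.43:
  β = 0.4300: g = 0.50778, g' = -1.2487 → β = 0.8366
  β = 0.8366: g = 0.02759, g' = -1.3804 → β = 0.8566
  β = 0.8566: g = -0.00058, g' = -1.4398 → β = 0.8562
Converged at β = 0.8562.
Compositions from xᵢ = zᵢ/(1+β(Kᵢ−1)), yᵢ = Kᵢxᵢ:
  acetone: x = 0.0966, y = 0.3582
  methanol: x = 0.0515, y = 0.1724
  THF: x = 0.0648, y = 0.1731
  n-hexane: x = 0.0323, y = 0.0850
  n-nonane: x = 0.7549, y = 0.2114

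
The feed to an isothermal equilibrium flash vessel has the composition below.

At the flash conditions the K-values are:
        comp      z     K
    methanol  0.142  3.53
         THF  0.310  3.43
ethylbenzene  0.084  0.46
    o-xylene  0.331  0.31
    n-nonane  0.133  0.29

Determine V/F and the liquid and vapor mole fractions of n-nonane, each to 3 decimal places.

V/F = 0.448, x_n-nonane = 0.195, y_n-nonane = 0.057

Rachford–Rice: g(V/F) = Σ zᵢ(Kᵢ−1)/(1+V/F(Kᵢ−1)) = 0.
Check two-phase: ΣzᵢKᵢ = 1.744 > 1 and Σzᵢ/Kᵢ = 1.840 > 1, so g(0) = 0.744 > 0 and g(1) = -0.840 < 0.
Newton iteration, V/F⁰ = 0.5:
  V/F = 0.500: g = -0.0585, g' = -1.125 → V/F = 0.448
Converged at V/F = 0.448.
Compositions from xᵢ = zᵢ/(1+V/F(Kᵢ−1)), yᵢ = Kᵢxᵢ:
  methanol: x = 0.067, y = 0.235
  THF: x = 0.148, y = 0.509
  ethylbenzene: x = 0.111, y = 0.051
  o-xylene: x = 0.479, y = 0.149
  n-nonane: x = 0.195, y = 0.057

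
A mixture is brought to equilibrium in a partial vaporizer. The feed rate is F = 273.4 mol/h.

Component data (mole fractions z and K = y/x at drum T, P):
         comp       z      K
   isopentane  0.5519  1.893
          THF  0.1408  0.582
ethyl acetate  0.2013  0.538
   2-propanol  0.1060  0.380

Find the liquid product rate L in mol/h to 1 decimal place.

Iterate (Newton) starting at β = 0.5:
  β = 0.5000: g = 0.05013, g' = -0.4079 → β = 0.6229
  β = 0.6229: g = -0.00053, g' = -0.4195 → β = 0.6216
Converged at β = 0.6216.
Then V = β·F = 0.6216·273.4 = 170.0 mol/h and L = F − V = 103.4 mol/h.

L = 103.4 mol/h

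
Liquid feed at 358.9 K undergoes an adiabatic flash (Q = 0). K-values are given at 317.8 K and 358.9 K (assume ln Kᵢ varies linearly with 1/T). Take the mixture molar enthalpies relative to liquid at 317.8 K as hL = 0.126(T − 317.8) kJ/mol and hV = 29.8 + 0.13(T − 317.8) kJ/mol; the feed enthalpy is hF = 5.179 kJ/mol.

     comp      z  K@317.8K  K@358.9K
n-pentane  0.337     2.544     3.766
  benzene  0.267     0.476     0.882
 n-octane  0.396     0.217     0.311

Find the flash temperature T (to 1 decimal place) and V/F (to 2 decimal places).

Adiabatic flash: solve Rachford–Rice at each trial T, then check hF = ψ·hV(T) + (1−ψ)·hL(T).
  T = 317.8 K: K = (2.544, 0.476, 0.217), RR gives ψ = 0.066, H_out = 1.976 kJ/mol
  T = 358.9 K: K = (3.766, 0.882, 0.311), RR gives ψ = 0.435, H_out = 18.221 kJ/mol
  T = 338.4 K: K = (3.134, 0.661, 0.263), RR gives ψ = 0.262, H_out = 10.424 kJ/mol
  T = 328.1 K: K = (2.833, 0.564, 0.240), RR gives ψ = 0.169, H_out = 6.348 kJ/mol
  T = 323.0 K: K = (2.688, 0.519, 0.228), RR gives ψ = 0.120, H_out = 4.235 kJ/mol
  T = 325.6 K: K = (2.762, 0.542, 0.234), RR gives ψ = 0.145, H_out = 5.323 kJ/mol
  T = 324.3 K: K = (2.725, 0.530, 0.231), RR gives ψ = 0.133, H_out = 4.782 kJ/mol
Linear interpolation between T = 324.3 (H_out = 4.782) and T = 325.6 (H_out = 5.323) on hF = 5.179 gives T ≈ 325.3 K, at which ψ = 0.14.

T = 325.3 K, V/F = 0.14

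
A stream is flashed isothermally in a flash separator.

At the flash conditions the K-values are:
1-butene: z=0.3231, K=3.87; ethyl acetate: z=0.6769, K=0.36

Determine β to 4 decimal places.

β = 0.2690

Material balance + equilibrium reduce to Σ zᵢ(Kᵢ−1)/(1+β(Kᵢ−1)) = 0.
Feasibility: ΣzᵢKᵢ = 1.4941, Σzᵢ/Kᵢ = 1.9638 — both > 1, two phases present.
Binary case is linear: z₁(K₁−1)(1+β(K₂−1)) + z₂(K₂−1)(1+β(K₁−1)) = 0
⇒ β = [z₁(K₁−1)+z₂(K₂−1)] / [−(K₁−1)(K₂−1)] = 0.49408/1.83680 = 0.2690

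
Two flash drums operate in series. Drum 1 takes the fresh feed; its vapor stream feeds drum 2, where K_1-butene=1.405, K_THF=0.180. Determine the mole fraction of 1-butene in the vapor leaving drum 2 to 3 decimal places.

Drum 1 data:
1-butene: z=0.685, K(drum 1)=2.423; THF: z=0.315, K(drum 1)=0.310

y_1-butene (drum 2) = 0.940

Drum 1:
Let ψ₁ = V/F and solve Σ zᵢ(Kᵢ−1)/(1+ψ₁(Kᵢ−1)) = 0.
Check two-phase: ΣzᵢKᵢ = 1.757 > 1 and Σzᵢ/Kᵢ = 1.299 > 1, so g(0) = 0.757 > 0 and g(1) = -0.299 < 0.
Iterate (Newton) starting at ψ₁ = 0.5:
  ψ₁ = 0.500: g = 0.2377, g' = -0.823 → ψ₁ = 0.789
  ψ₁ = 0.789: g = -0.0177, g' = -1.030 → ψ₁ = 0.772
  ψ₁ = 0.772: g = -0.0003, g' = -1.001 → ψ₁ = 0.771
Converged at ψ₁ = 0.771.
Drum-1 compositions:
  1-butene: x = 0.327, y = 0.791
  THF: x = 0.673, y = 0.209
Drum-2 feed = drum-1 vapor: z₂ = (0.7912, 0.2088).
Drum 2:
Material balance + equilibrium reduce to Σ zᵢ(Kᵢ−1)/(1+ψ₂(Kᵢ−1)) = 0.
Feasibility: ΣzᵢKᵢ = 1.149, Σzᵢ/Kᵢ = 1.723 — both > 1, two phases present.
Binary case is linear: z₁(K₁−1)(1+ψ₂(K₂−1)) + z₂(K₂−1)(1+ψ₂(K₁−1)) = 0
⇒ ψ₂ = [z₁(K₁−1)+z₂(K₂−1)] / [−(K₁−1)(K₂−1)] = 0.1493/0.3321 = 0.449
  1-butene: x = 0.669, y = 0.940
  THF: x = 0.331, y = 0.060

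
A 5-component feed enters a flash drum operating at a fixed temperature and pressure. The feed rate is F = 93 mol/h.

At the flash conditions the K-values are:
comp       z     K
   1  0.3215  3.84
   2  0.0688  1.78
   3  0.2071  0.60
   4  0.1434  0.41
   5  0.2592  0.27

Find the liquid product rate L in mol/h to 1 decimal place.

L = 56.6 mol/h

Iterate (Newton) starting at β = 0.3:
  β = 0.3000: g = 0.09729, g' = -1.1265 → β = 0.3864
  β = 0.3864: g = 0.00547, g' = -1.0123 → β = 0.3918
Converged at β = 0.3918.
Then V = β·F = 0.3918·93 = 36.4 mol/h and L = F − V = 56.6 mol/h.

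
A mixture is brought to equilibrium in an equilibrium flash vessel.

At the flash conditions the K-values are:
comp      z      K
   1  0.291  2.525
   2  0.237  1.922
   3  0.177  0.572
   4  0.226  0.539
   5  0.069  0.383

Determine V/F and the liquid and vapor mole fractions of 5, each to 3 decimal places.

Rachford–Rice: g(V/F) = Σ zᵢ(Kᵢ−1)/(1+V/F(Kᵢ−1)) = 0.
g(0) = ΣzᵢKᵢ − 1 = 0.440 and g(1) = 1 − Σzᵢ/Kᵢ = -0.147, so a root lies in (0, 1).
Iterate (Newton) starting at V/F = 0.58:
  V/F = 0.580: g = 0.0686, g' = -0.487 → V/F = 0.721
  V/F = 0.721: g = 0.0004, g' = -0.487 → V/F = 0.722
Converged at V/F = 0.722.
Compositions from xᵢ = zᵢ/(1+V/F(Kᵢ−1)), yᵢ = Kᵢxᵢ:
  1: x = 0.139, y = 0.350
  2: x = 0.142, y = 0.274
  3: x = 0.256, y = 0.146
  4: x = 0.339, y = 0.183
  5: x = 0.124, y = 0.048

V/F = 0.722, x_5 = 0.124, y_5 = 0.048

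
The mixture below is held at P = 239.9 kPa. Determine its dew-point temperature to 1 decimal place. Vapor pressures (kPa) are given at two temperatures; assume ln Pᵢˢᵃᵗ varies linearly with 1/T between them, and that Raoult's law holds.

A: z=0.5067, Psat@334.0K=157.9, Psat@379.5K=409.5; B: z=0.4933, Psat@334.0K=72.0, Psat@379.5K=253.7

Dew-point temperature: Σzᵢ·P/Pᵢˢᵃᵗ(T) = 1. Interpolate ln Pᵢˢᵃᵗ = aᵢ + bᵢ/T.
  T = 334.0 K: ΣzᵢP/Pᵢˢᵃᵗ = 2.4135
  T = 379.5 K: ΣzᵢP/Pᵢˢᵃᵗ = 0.7633
  T = 356.8 K: ΣzᵢP/Pᵢˢᵃᵗ = 1.3032
  T = 368.1 K: ΣzᵢP/Pᵢˢᵃᵗ = 0.9898
  T = 362.5 K: ΣzᵢP/Pᵢˢᵃᵗ = 1.1318
  T = 365.3 K: ΣzᵢP/Pᵢˢᵃᵗ = 1.0578
Interpolating between 365.3 K and 368.1 K gives T ≈ 367.7 K.

T = 367.7 K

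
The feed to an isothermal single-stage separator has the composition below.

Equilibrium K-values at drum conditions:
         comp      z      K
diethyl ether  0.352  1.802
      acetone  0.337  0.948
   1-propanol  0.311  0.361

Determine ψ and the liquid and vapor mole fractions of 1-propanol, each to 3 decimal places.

ψ = 0.193, x_1-propanol = 0.355, y_1-propanol = 0.128

Let ψ = V/F and solve Σ zᵢ(Kᵢ−1)/(1+ψ(Kᵢ−1)) = 0.
Check two-phase: ΣzᵢKᵢ = 1.066 > 1 and Σzᵢ/Kᵢ = 1.412 > 1, so g(0) = 0.066 > 0 and g(1) = -0.412 < 0.
Newton–Raphson from ψ = 0.53:
  ψ = 0.530: g = -0.1204, g' = -0.403 → ψ = 0.231
  ψ = 0.231: g = -0.0127, g' = -0.337 → ψ = 0.193
Converged at ψ = 0.193.
Compositions from xᵢ = zᵢ/(1+ψ(Kᵢ−1)), yᵢ = Kᵢxᵢ:
  diethyl ether: x = 0.305, y = 0.549
  acetone: x = 0.340, y = 0.323
  1-propanol: x = 0.355, y = 0.128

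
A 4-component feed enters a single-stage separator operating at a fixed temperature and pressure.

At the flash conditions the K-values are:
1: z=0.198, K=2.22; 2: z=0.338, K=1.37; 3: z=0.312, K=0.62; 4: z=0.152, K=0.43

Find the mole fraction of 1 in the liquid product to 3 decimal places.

x_1 = 0.127

Rachford–Rice: g(ψ) = Σ zᵢ(Kᵢ−1)/(1+ψ(Kᵢ−1)) = 0.
Feasibility: ΣzᵢKᵢ = 1.161, Σzᵢ/Kᵢ = 1.193 — both > 1, two phases present.
Newton–Raphson from ψ = 0.5:
  ψ = 0.500: g = -0.0120, g' = -0.312 → ψ = 0.462
Converged at ψ = 0.462.
Compositions from xᵢ = zᵢ/(1+ψ(Kᵢ−1)), yᵢ = Kᵢxᵢ:
  1: x = 0.127, y = 0.281
  2: x = 0.289, y = 0.396
  3: x = 0.378, y = 0.235
  4: x = 0.206, y = 0.089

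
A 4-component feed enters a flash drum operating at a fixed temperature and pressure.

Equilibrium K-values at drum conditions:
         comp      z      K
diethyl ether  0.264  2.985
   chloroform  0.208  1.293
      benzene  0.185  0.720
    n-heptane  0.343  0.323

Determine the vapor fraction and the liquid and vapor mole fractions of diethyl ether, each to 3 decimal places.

ψ = 0.354, x_diethyl ether = 0.155, y_diethyl ether = 0.463

Material balance + equilibrium reduce to Σ zᵢ(Kᵢ−1)/(1+ψ(Kᵢ−1)) = 0.
g(0) = ΣzᵢKᵢ − 1 = 0.301 and g(1) = 1 − Σzᵢ/Kᵢ = -0.568, so a root lies in (0, 1).
Newton iteration, ψ⁰ = 0.5:
  ψ = 0.500: g = -0.0951, g' = -0.654 → ψ = 0.355
  ψ = 0.355: g = -0.0004, g' = -0.663 → ψ = 0.354
Converged at ψ = 0.354.
Compositions from xᵢ = zᵢ/(1+ψ(Kᵢ−1)), yᵢ = Kᵢxᵢ:
  diethyl ether: x = 0.155, y = 0.463
  chloroform: x = 0.188, y = 0.244
  benzene: x = 0.205, y = 0.148
  n-heptane: x = 0.451, y = 0.146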